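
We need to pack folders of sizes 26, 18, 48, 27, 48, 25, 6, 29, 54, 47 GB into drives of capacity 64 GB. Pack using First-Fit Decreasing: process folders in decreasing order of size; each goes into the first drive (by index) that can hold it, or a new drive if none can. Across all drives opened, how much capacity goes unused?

120

Sorted descending: 54, 48, 48, 47, 29, 27, 26, 25, 18, 6.
drive 1: place 54 GB, 10 GB left
drive 2: place 48 GB, 16 GB left
drive 3: place 48 GB, 16 GB left
drive 4: place 47 GB, 17 GB left
drive 5: place 29 GB, 35 GB left
drive 5: place 27 GB, 8 GB left
drive 6: place 26 GB, 38 GB left
drive 6: place 25 GB, 13 GB left
drive 7: place 18 GB, 46 GB left
drive 1: place 6 GB, 4 GB left
7 drives × 64 GB = 448 GB; used 328 GB; unused 120 GB.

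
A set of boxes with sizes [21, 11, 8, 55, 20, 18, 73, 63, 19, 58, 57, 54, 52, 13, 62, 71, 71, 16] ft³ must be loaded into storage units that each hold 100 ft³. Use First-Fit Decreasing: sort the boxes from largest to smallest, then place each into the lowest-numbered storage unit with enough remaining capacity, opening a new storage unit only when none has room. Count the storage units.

Sorted descending: 73, 71, 71, 63, 62, 58, 57, 55, 54, 52, 21, 20, 19, 18, 16, 13, 11, 8.
73 ft³ → storage unit 1 (remaining 27 ft³)
71 ft³ → storage unit 2 (remaining 29 ft³)
71 ft³ → storage unit 3 (remaining 29 ft³)
63 ft³ → storage unit 4 (remaining 37 ft³)
62 ft³ → storage unit 5 (remaining 38 ft³)
58 ft³ → storage unit 6 (remaining 42 ft³)
57 ft³ → storage unit 7 (remaining 43 ft³)
55 ft³ → storage unit 8 (remaining 45 ft³)
54 ft³ → storage unit 9 (remaining 46 ft³)
52 ft³ → storage unit 10 (remaining 48 ft³)
21 ft³ → storage unit 1 (remaining 6 ft³)
20 ft³ → storage unit 2 (remaining 9 ft³)
19 ft³ → storage unit 3 (remaining 10 ft³)
18 ft³ → storage unit 4 (remaining 19 ft³)
16 ft³ → storage unit 4 (remaining 3 ft³)
13 ft³ → storage unit 5 (remaining 25 ft³)
11 ft³ → storage unit 5 (remaining 14 ft³)
8 ft³ → storage unit 2 (remaining 1 ft³)
Final storage units: [73,21] [71,20,8] [71,19] [63,18,16] [62,13,11] [58] [57] [55] [54] [52].

10 storage units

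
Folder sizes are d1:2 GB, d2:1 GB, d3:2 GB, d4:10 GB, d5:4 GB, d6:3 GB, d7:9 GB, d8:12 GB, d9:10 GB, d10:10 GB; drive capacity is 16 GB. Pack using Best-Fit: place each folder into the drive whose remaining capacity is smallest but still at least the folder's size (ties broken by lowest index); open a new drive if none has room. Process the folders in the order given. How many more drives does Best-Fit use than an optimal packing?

0

Best-Fit: [2,1,2,10] [4,3,9] [12] [10] [10] → 5 drives.
5 folders exceed 8 GB (half the capacity), and no two of those can share a drive, so at least 5 drives are needed.
So 5 is already optimal.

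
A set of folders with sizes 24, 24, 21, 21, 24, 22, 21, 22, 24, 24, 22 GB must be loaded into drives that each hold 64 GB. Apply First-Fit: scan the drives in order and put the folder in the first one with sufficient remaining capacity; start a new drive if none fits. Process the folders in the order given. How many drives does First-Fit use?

24 GB → drive 1 (remaining 40 GB)
24 GB → drive 1 (remaining 16 GB)
21 GB → drive 2 (remaining 43 GB)
21 GB → drive 2 (remaining 22 GB)
24 GB → drive 3 (remaining 40 GB)
22 GB → drive 2 (remaining 0 GB)
21 GB → drive 3 (remaining 19 GB)
22 GB → drive 4 (remaining 42 GB)
24 GB → drive 4 (remaining 18 GB)
24 GB → drive 5 (remaining 40 GB)
22 GB → drive 5 (remaining 18 GB)

5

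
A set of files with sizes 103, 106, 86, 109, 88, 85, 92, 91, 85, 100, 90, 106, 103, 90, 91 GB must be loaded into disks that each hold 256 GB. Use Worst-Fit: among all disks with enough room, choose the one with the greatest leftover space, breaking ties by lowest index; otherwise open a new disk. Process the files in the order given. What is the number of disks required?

8

Put 103 GB in disk 1; 153 GB remain.
Put 106 GB in disk 1; 47 GB remain.
Put 86 GB in disk 2; 170 GB remain.
Put 109 GB in disk 2; 61 GB remain.
Put 88 GB in disk 3; 168 GB remain.
Put 85 GB in disk 3; 83 GB remain.
Put 92 GB in disk 4; 164 GB remain.
Put 91 GB in disk 4; 73 GB remain.
Put 85 GB in disk 5; 171 GB remain.
Put 100 GB in disk 5; 71 GB remain.
Put 90 GB in disk 6; 166 GB remain.
Put 106 GB in disk 6; 60 GB remain.
Put 103 GB in disk 7; 153 GB remain.
Put 90 GB in disk 7; 63 GB remain.
Put 91 GB in disk 8; 165 GB remain.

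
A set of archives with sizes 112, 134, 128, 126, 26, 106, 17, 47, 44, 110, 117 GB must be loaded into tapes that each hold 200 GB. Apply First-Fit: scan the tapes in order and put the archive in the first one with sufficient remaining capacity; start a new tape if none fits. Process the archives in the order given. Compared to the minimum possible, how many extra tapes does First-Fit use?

0

First-Fit: [112,26,17,44] [134,47] [128] [126] [106] [110] [117] → 7 tapes.
7 archives exceed 100 GB (half the capacity), and no two of those can share a tape, so at least 7 tapes are needed.
So 7 is already optimal.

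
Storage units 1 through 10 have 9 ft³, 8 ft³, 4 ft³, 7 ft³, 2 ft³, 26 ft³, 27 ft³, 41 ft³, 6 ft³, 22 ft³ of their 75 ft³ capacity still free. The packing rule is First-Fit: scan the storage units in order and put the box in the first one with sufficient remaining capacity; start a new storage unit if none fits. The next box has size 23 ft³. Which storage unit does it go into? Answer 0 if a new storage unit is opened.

6

Storage units with room: storage unit 6 (26 ft³), storage unit 7 (27 ft³), storage unit 8 (41 ft³).
The first with room is storage unit 6.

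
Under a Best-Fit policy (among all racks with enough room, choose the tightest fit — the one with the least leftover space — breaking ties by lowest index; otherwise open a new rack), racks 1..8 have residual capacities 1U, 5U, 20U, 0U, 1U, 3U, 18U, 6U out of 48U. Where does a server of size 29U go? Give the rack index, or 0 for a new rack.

0

No rack has ≥ 29U free, so a new rack is opened.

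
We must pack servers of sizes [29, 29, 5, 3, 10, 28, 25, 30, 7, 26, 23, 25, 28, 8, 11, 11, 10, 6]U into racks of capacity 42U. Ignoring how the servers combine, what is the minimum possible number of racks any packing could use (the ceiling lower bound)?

8

Total size = 29 + 29 + 5 + 3 + 10 + 28 + 25 + 30 + 7 + 26 + 23 + 25 + 28 + 8 + 11 + 11 + 10 + 6 = 314U.
⌈314 / 42⌉ = 8.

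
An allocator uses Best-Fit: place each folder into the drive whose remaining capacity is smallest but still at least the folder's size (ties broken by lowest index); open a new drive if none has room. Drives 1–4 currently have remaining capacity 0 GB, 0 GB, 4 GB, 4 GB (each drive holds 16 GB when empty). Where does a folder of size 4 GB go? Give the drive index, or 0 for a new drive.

3

Drives with room: drive 3 (4 GB), drive 4 (4 GB).
Tightest fit is drive 3 with 4 GB free.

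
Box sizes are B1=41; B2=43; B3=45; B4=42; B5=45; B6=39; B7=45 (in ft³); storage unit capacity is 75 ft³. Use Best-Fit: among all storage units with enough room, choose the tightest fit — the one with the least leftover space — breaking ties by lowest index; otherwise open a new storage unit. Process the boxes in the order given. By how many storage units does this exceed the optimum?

0

Best-Fit: [41] [43] [45] [42] [45] [39] [45] → 7 storage units.
7 boxes exceed 37.5 ft³ (half the capacity), and no two of those can share a storage unit, so at least 7 storage units are needed.
So 7 is already optimal.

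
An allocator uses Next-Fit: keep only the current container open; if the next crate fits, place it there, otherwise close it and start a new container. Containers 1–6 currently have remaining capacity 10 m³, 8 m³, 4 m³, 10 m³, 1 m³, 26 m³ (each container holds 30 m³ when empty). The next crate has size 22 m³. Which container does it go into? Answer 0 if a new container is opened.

Next-Fit only looks at container 6, which has 26 m³ free.
22 m³ fits there.

6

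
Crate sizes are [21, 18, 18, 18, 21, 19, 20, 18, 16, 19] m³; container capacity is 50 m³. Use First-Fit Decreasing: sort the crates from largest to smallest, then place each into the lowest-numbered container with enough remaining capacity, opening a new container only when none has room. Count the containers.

Sorted descending: 21, 21, 20, 19, 19, 18, 18, 18, 18, 16.
container 1: place 21 m³, 29 m³ left
container 1: place 21 m³, 8 m³ left
container 2: place 20 m³, 30 m³ left
container 2: place 19 m³, 11 m³ left
container 3: place 19 m³, 31 m³ left
container 3: place 18 m³, 13 m³ left
container 4: place 18 m³, 32 m³ left
container 4: place 18 m³, 14 m³ left
container 5: place 18 m³, 32 m³ left
container 5: place 16 m³, 16 m³ left
Final containers: [21,21] [20,19] [19,18] [18,18] [18,16].

5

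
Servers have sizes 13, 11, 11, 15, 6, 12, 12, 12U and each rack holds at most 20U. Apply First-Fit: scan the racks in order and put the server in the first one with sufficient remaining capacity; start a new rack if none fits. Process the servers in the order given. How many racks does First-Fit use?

7

rack 1: place 13U, 7U left
rack 2: place 11U, 9U left
rack 3: place 11U, 9U left
rack 4: place 15U, 5U left
rack 1: place 6U, 1U left
rack 5: place 12U, 8U left
rack 6: place 12U, 8U left
rack 7: place 12U, 8U left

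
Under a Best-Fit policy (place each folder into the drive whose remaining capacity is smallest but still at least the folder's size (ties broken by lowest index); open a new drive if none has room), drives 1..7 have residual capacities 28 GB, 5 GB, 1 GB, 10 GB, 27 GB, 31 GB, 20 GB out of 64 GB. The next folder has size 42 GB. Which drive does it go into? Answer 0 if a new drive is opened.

No drive has ≥ 42 GB free, so a new drive is opened.

0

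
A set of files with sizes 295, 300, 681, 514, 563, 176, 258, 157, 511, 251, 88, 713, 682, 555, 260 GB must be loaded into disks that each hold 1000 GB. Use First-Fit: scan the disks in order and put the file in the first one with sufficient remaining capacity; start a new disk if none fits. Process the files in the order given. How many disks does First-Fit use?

disk 1: place 295 GB, 705 GB left
disk 1: place 300 GB, 405 GB left
disk 2: place 681 GB, 319 GB left
disk 3: place 514 GB, 486 GB left
disk 4: place 563 GB, 437 GB left
disk 1: place 176 GB, 229 GB left
disk 2: place 258 GB, 61 GB left
disk 1: place 157 GB, 72 GB left
disk 5: place 511 GB, 489 GB left
disk 3: place 251 GB, 235 GB left
disk 3: place 88 GB, 147 GB left
disk 6: place 713 GB, 287 GB left
disk 7: place 682 GB, 318 GB left
disk 8: place 555 GB, 445 GB left
disk 4: place 260 GB, 177 GB left

8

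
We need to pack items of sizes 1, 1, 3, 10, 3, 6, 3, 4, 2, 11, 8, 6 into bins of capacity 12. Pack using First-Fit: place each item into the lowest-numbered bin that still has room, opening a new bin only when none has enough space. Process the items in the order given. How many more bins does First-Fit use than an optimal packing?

1

First-Fit: [1,1,3,3,3] [10,2] [6,4] [11] [8] [6] → 6 bins.
Total size 58; any packing needs at least ⌈58/12⌉ = 5 bins.
An optimal packing achieves that bound: [11,1] [10,2] [8,4] [6,6] [3,3,3,1] → 5 bins.
Excess: 6 − 5 = 1.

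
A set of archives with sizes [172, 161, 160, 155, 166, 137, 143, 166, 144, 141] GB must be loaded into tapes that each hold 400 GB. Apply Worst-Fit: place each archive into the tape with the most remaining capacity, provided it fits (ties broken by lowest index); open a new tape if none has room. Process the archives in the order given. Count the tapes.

tape 1: place 172 GB, 228 GB left
tape 1: place 161 GB, 67 GB left
tape 2: place 160 GB, 240 GB left
tape 2: place 155 GB, 85 GB left
tape 3: place 166 GB, 234 GB left
tape 3: place 137 GB, 97 GB left
tape 4: place 143 GB, 257 GB left
tape 4: place 166 GB, 91 GB left
tape 5: place 144 GB, 256 GB left
tape 5: place 141 GB, 115 GB left

5 tapes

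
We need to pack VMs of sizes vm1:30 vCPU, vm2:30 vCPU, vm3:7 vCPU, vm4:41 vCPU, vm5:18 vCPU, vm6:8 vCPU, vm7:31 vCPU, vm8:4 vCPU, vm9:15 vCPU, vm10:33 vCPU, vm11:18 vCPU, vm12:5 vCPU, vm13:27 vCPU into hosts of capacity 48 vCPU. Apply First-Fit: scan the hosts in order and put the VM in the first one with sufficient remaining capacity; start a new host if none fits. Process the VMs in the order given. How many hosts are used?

6 hosts

Put vm1 (30 vCPU) in host 1; 18 vCPU remain.
Put vm2 (30 vCPU) in host 2; 18 vCPU remain.
Put vm3 (7 vCPU) in host 1; 11 vCPU remain.
Put vm4 (41 vCPU) in host 3; 7 vCPU remain.
Put vm5 (18 vCPU) in host 2; 0 vCPU remain.
Put vm6 (8 vCPU) in host 1; 3 vCPU remain.
Put vm7 (31 vCPU) in host 4; 17 vCPU remain.
Put vm8 (4 vCPU) in host 3; 3 vCPU remain.
Put vm9 (15 vCPU) in host 4; 2 vCPU remain.
Put vm10 (33 vCPU) in host 5; 15 vCPU remain.
Put vm11 (18 vCPU) in host 6; 30 vCPU remain.
Put vm12 (5 vCPU) in host 5; 10 vCPU remain.
Put vm13 (27 vCPU) in host 6; 3 vCPU remain.
Final hosts: [30,7,8] [30,18] [41,4] [31,15] [33,5] [18,27].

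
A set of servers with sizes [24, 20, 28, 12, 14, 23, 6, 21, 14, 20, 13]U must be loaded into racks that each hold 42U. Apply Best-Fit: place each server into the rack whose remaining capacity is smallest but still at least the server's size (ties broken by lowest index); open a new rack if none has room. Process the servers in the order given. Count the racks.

rack 1: place 24U, 18U left
rack 2: place 20U, 22U left
rack 3: place 28U, 14U left
rack 3: place 12U, 2U left
rack 1: place 14U, 4U left
rack 4: place 23U, 19U left
rack 4: place 6U, 13U left
rack 2: place 21U, 1U left
rack 5: place 14U, 28U left
rack 5: place 20U, 8U left
rack 4: place 13U, 0U left
Final racks: [24,14] [20,21] [28,12] [23,6,13] [14,20].

5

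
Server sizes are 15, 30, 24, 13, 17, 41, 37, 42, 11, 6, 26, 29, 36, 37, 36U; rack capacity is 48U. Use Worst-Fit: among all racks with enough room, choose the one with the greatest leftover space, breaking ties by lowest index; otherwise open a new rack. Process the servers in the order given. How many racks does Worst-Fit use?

rack 1: place 15U, 33U left
rack 1: place 30U, 3U left
rack 2: place 24U, 24U left
rack 2: place 13U, 11U left
rack 3: place 17U, 31U left
rack 4: place 41U, 7U left
rack 5: place 37U, 11U left
rack 6: place 42U, 6U left
rack 3: place 11U, 20U left
rack 3: place 6U, 14U left
rack 7: place 26U, 22U left
rack 8: place 29U, 19U left
rack 9: place 36U, 12U left
rack 10: place 37U, 11U left
rack 11: place 36U, 12U left

11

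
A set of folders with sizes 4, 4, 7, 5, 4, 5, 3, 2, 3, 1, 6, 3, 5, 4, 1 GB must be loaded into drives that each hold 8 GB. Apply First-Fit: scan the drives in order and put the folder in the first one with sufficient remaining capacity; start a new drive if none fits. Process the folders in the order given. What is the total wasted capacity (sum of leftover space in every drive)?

4 GB → drive 1 (remaining 4 GB)
4 GB → drive 1 (remaining 0 GB)
7 GB → drive 2 (remaining 1 GB)
5 GB → drive 3 (remaining 3 GB)
4 GB → drive 4 (remaining 4 GB)
5 GB → drive 5 (remaining 3 GB)
3 GB → drive 3 (remaining 0 GB)
2 GB → drive 4 (remaining 2 GB)
3 GB → drive 5 (remaining 0 GB)
1 GB → drive 2 (remaining 0 GB)
6 GB → drive 6 (remaining 2 GB)
3 GB → drive 7 (remaining 5 GB)
5 GB → drive 7 (remaining 0 GB)
4 GB → drive 8 (remaining 4 GB)
1 GB → drive 4 (remaining 1 GB)
8 drives × 8 GB = 64 GB; used 57 GB; unused 7 GB.

7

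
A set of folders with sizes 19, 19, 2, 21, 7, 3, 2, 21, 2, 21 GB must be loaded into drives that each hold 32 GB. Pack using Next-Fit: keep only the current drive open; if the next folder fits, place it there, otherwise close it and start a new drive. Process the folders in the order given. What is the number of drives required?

5

drive 1: place 19 GB, 13 GB left
drive 2: place 19 GB, 13 GB left
drive 2: place 2 GB, 11 GB left
drive 3: place 21 GB, 11 GB left
drive 3: place 7 GB, 4 GB left
drive 3: place 3 GB, 1 GB left
drive 4: place 2 GB, 30 GB left
drive 4: place 21 GB, 9 GB left
drive 4: place 2 GB, 7 GB left
drive 5: place 21 GB, 11 GB left
Final drives: [19] [19,2] [21,7,3] [2,21,2] [21].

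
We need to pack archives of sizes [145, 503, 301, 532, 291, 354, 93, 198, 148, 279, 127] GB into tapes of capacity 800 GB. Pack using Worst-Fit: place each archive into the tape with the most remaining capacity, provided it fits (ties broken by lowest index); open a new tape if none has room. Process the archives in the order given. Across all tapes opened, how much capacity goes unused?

145 GB → tape 1 (remaining 655 GB)
503 GB → tape 1 (remaining 152 GB)
301 GB → tape 2 (remaining 499 GB)
532 GB → tape 3 (remaining 268 GB)
291 GB → tape 2 (remaining 208 GB)
354 GB → tape 4 (remaining 446 GB)
93 GB → tape 4 (remaining 353 GB)
198 GB → tape 4 (remaining 155 GB)
148 GB → tape 3 (remaining 120 GB)
279 GB → tape 5 (remaining 521 GB)
127 GB → tape 5 (remaining 394 GB)
5 tapes × 800 GB = 4000 GB; used 2971 GB; unused 1029 GB.

1029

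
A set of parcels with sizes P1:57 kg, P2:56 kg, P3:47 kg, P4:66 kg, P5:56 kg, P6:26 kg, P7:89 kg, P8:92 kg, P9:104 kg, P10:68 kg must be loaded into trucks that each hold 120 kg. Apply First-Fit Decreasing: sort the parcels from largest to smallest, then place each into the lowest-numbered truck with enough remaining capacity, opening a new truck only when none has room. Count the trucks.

7 trucks

Sorted descending: 104, 92, 89, 68, 66, 57, 56, 56, 47, 26.
Put 104 kg in truck 1; 16 kg remain.
Put 92 kg in truck 2; 28 kg remain.
Put 89 kg in truck 3; 31 kg remain.
Put 68 kg in truck 4; 52 kg remain.
Put 66 kg in truck 5; 54 kg remain.
Put 57 kg in truck 6; 63 kg remain.
Put 56 kg in truck 6; 7 kg remain.
Put 56 kg in truck 7; 64 kg remain.
Put 47 kg in truck 4; 5 kg remain.
Put 26 kg in truck 2; 2 kg remain.
Final trucks: [104] [92,26] [89] [68,47] [66] [57,56] [56].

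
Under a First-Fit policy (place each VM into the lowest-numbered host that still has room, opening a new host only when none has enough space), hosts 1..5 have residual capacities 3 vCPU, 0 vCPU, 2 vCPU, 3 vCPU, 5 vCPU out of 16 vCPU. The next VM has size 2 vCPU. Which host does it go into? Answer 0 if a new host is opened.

Hosts with room: host 1 (3 vCPU), host 3 (2 vCPU), host 4 (3 vCPU), host 5 (5 vCPU).
The first with room is host 1.

1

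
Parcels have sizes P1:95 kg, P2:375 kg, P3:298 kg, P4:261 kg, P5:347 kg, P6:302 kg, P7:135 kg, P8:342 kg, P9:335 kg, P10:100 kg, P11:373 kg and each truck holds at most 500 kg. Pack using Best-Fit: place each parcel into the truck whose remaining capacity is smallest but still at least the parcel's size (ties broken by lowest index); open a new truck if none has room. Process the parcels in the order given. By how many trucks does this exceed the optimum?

0

Best-Fit: [95,375] [298] [261] [347,135] [302] [342,100] [335] [373] → 8 trucks.
8 parcels exceed 250 kg (half the capacity), and no two of those can share a truck, so at least 8 trucks are needed.
So 8 is already optimal.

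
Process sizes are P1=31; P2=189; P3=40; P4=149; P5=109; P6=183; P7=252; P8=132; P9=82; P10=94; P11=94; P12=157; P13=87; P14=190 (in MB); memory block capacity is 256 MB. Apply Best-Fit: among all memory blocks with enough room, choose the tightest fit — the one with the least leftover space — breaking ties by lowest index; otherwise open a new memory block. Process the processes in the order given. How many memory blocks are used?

P1 (31 MB) → memory block 1 (remaining 225 MB)
P2 (189 MB) → memory block 1 (remaining 36 MB)
P3 (40 MB) → memory block 2 (remaining 216 MB)
P4 (149 MB) → memory block 2 (remaining 67 MB)
P5 (109 MB) → memory block 3 (remaining 147 MB)
P6 (183 MB) → memory block 4 (remaining 73 MB)
P7 (252 MB) → memory block 5 (remaining 4 MB)
P8 (132 MB) → memory block 3 (remaining 15 MB)
P9 (82 MB) → memory block 6 (remaining 174 MB)
P10 (94 MB) → memory block 6 (remaining 80 MB)
P11 (94 MB) → memory block 7 (remaining 162 MB)
P12 (157 MB) → memory block 7 (remaining 5 MB)
P13 (87 MB) → memory block 8 (remaining 169 MB)
P14 (190 MB) → memory block 9 (remaining 66 MB)

9 memory blocks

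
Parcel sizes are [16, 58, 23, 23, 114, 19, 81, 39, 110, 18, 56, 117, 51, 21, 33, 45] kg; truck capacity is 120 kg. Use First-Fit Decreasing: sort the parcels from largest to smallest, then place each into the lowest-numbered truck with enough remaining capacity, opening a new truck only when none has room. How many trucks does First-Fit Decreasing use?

Sorted descending: 117, 114, 110, 81, 58, 56, 51, 45, 39, 33, 23, 23, 21, 19, 18, 16.
Put 117 kg in truck 1; 3 kg remain.
Put 114 kg in truck 2; 6 kg remain.
Put 110 kg in truck 3; 10 kg remain.
Put 81 kg in truck 4; 39 kg remain.
Put 58 kg in truck 5; 62 kg remain.
Put 56 kg in truck 5; 6 kg remain.
Put 51 kg in truck 6; 69 kg remain.
Put 45 kg in truck 6; 24 kg remain.
Put 39 kg in truck 4; 0 kg remain.
Put 33 kg in truck 7; 87 kg remain.
Put 23 kg in truck 6; 1 kg remain.
Put 23 kg in truck 7; 64 kg remain.
Put 21 kg in truck 7; 43 kg remain.
Put 19 kg in truck 7; 24 kg remain.
Put 18 kg in truck 7; 6 kg remain.
Put 16 kg in truck 8; 104 kg remain.
Final trucks: [117] [114] [110] [81,39] [58,56] [51,45,23] [33,23,21,19,18] [16].

8 trucks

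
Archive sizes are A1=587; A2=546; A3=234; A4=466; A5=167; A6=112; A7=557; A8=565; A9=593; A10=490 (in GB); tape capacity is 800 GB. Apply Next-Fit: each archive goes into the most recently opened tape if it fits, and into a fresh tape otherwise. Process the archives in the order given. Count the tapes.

A1 (587 GB) → tape 1 (remaining 213 GB)
A2 (546 GB) → tape 2 (remaining 254 GB)
A3 (234 GB) → tape 2 (remaining 20 GB)
A4 (466 GB) → tape 3 (remaining 334 GB)
A5 (167 GB) → tape 3 (remaining 167 GB)
A6 (112 GB) → tape 3 (remaining 55 GB)
A7 (557 GB) → tape 4 (remaining 243 GB)
A8 (565 GB) → tape 5 (remaining 235 GB)
A9 (593 GB) → tape 6 (remaining 207 GB)
A10 (490 GB) → tape 7 (remaining 310 GB)

7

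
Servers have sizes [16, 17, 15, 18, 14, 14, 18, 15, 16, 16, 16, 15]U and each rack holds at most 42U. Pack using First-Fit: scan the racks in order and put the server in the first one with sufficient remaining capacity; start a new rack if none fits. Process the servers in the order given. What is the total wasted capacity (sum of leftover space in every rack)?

62

16U → rack 1 (remaining 26U)
17U → rack 1 (remaining 9U)
15U → rack 2 (remaining 27U)
18U → rack 2 (remaining 9U)
14U → rack 3 (remaining 28U)
14U → rack 3 (remaining 14U)
18U → rack 4 (remaining 24U)
15U → rack 4 (remaining 9U)
16U → rack 5 (remaining 26U)
16U → rack 5 (remaining 10U)
16U → rack 6 (remaining 26U)
15U → rack 6 (remaining 11U)
6 racks × 42U = 252U; used 190U; unused 62U.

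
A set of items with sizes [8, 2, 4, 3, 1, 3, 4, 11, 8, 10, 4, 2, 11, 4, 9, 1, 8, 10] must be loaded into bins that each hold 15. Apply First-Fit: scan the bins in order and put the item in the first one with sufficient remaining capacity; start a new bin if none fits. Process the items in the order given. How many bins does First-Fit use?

9

8 → bin 1 (remaining 7)
2 → bin 1 (remaining 5)
4 → bin 1 (remaining 1)
3 → bin 2 (remaining 12)
1 → bin 1 (remaining 0)
3 → bin 2 (remaining 9)
4 → bin 2 (remaining 5)
11 → bin 3 (remaining 4)
8 → bin 4 (remaining 7)
10 → bin 5 (remaining 5)
4 → bin 2 (remaining 1)
2 → bin 3 (remaining 2)
11 → bin 6 (remaining 4)
4 → bin 4 (remaining 3)
9 → bin 7 (remaining 6)
1 → bin 2 (remaining 0)
8 → bin 8 (remaining 7)
10 → bin 9 (remaining 5)
Final bins: [8,2,4,1] [3,3,4,4,1] [11,2] [8,4] [10] [11] [9] [8] [10].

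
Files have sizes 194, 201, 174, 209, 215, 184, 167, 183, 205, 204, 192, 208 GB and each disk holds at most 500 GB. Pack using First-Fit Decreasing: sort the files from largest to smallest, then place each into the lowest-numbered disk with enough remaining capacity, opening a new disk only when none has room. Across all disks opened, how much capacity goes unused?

Sorted descending: 215, 209, 208, 205, 204, 201, 194, 192, 184, 183, 174, 167.
215 GB → disk 1 (remaining 285 GB)
209 GB → disk 1 (remaining 76 GB)
208 GB → disk 2 (remaining 292 GB)
205 GB → disk 2 (remaining 87 GB)
204 GB → disk 3 (remaining 296 GB)
201 GB → disk 3 (remaining 95 GB)
194 GB → disk 4 (remaining 306 GB)
192 GB → disk 4 (remaining 114 GB)
184 GB → disk 5 (remaining 316 GB)
183 GB → disk 5 (remaining 133 GB)
174 GB → disk 6 (remaining 326 GB)
167 GB → disk 6 (remaining 159 GB)
6 disks × 500 GB = 3000 GB; used 2336 GB; unused 664 GB.

664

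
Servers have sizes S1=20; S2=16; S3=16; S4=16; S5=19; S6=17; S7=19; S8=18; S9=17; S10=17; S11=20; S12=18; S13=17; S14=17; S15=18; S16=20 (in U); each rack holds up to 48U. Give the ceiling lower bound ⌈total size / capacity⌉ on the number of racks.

Total size = 20 + 16 + 16 + 16 + 19 + 17 + 19 + 18 + 17 + 17 + 20 + 18 + 17 + 17 + 18 + 20 = 285U.
⌈285 / 48⌉ = 6.

6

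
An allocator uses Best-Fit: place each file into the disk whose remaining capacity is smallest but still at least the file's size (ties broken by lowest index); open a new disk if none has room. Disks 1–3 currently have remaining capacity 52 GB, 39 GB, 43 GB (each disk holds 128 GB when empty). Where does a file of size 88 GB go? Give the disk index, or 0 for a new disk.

No disk has ≥ 88 GB free, so a new disk is opened.

0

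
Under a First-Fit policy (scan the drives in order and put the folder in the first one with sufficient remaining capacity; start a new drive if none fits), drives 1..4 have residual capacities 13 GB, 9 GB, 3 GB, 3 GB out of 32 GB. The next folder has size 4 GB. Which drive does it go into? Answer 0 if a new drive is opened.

1

Drives with room: drive 1 (13 GB), drive 2 (9 GB).
The first with room is drive 1.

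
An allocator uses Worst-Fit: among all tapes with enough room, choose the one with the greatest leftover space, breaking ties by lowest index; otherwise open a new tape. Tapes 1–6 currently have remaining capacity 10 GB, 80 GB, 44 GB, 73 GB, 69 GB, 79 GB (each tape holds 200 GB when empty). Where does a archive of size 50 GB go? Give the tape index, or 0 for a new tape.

Tapes with room: tape 2 (80 GB), tape 4 (73 GB), tape 5 (69 GB), tape 6 (79 GB).
Most room is tape 2 with 80 GB free.

2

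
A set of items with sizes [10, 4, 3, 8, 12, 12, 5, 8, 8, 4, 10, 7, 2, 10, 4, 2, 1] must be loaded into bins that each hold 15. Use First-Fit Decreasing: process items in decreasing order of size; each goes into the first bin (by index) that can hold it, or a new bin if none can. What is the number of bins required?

Sorted descending: 12, 12, 10, 10, 10, 8, 8, 8, 7, 5, 4, 4, 4, 3, 2, 2, 1.
Put 12 in bin 1; 3 remain.
Put 12 in bin 2; 3 remain.
Put 10 in bin 3; 5 remain.
Put 10 in bin 4; 5 remain.
Put 10 in bin 5; 5 remain.
Put 8 in bin 6; 7 remain.
Put 8 in bin 7; 7 remain.
Put 8 in bin 8; 7 remain.
Put 7 in bin 6; 0 remain.
Put 5 in bin 3; 0 remain.
Put 4 in bin 4; 1 remain.
Put 4 in bin 5; 1 remain.
Put 4 in bin 7; 3 remain.
Put 3 in bin 1; 0 remain.
Put 2 in bin 2; 1 remain.
Put 2 in bin 7; 1 remain.
Put 1 in bin 2; 0 remain.

8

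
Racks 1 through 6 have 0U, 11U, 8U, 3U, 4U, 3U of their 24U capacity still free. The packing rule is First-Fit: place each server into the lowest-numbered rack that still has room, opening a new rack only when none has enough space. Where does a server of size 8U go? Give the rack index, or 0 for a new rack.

2

Racks with room: rack 2 (11U), rack 3 (8U).
The first with room is rack 2.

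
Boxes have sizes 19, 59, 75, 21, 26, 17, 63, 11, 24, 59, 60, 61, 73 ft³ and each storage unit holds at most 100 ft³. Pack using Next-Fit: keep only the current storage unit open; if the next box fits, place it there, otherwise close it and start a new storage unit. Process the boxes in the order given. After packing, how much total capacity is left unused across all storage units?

storage unit 1: place 19 ft³, 81 ft³ left
storage unit 1: place 59 ft³, 22 ft³ left
storage unit 2: place 75 ft³, 25 ft³ left
storage unit 2: place 21 ft³, 4 ft³ left
storage unit 3: place 26 ft³, 74 ft³ left
storage unit 3: place 17 ft³, 57 ft³ left
storage unit 4: place 63 ft³, 37 ft³ left
storage unit 4: place 11 ft³, 26 ft³ left
storage unit 4: place 24 ft³, 2 ft³ left
storage unit 5: place 59 ft³, 41 ft³ left
storage unit 6: place 60 ft³, 40 ft³ left
storage unit 7: place 61 ft³, 39 ft³ left
storage unit 8: place 73 ft³, 27 ft³ left
8 storage units × 100 ft³ = 800 ft³; used 568 ft³; unused 232 ft³.

232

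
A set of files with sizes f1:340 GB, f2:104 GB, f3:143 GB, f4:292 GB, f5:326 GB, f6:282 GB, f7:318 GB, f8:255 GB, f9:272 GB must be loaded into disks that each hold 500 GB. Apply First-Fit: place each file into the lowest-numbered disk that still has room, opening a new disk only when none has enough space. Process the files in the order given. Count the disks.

7

f1 (340 GB) → disk 1 (remaining 160 GB)
f2 (104 GB) → disk 1 (remaining 56 GB)
f3 (143 GB) → disk 2 (remaining 357 GB)
f4 (292 GB) → disk 2 (remaining 65 GB)
f5 (326 GB) → disk 3 (remaining 174 GB)
f6 (282 GB) → disk 4 (remaining 218 GB)
f7 (318 GB) → disk 5 (remaining 182 GB)
f8 (255 GB) → disk 6 (remaining 245 GB)
f9 (272 GB) → disk 7 (remaining 228 GB)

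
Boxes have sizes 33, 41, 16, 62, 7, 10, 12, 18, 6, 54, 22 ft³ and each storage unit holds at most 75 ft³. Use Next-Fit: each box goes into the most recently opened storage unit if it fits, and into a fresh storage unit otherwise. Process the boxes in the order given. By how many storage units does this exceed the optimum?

Next-Fit: [33,41] [16] [62,7] [10,12,18,6] [54] [22] → 6 storage units.
Total size 281 ft³; any packing needs at least ⌈281/75⌉ = 4 storage units.
An optimal packing achieves that bound: [62,12] [54,18] [41,33] [22,16,10,7,6] → 4 storage units.
Excess: 6 − 4 = 2.

2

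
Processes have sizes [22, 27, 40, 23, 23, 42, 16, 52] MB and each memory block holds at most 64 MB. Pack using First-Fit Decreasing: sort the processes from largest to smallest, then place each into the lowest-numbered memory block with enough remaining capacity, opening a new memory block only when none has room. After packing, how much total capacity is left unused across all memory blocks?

75

Sorted descending: 52, 42, 40, 27, 23, 23, 22, 16.
memory block 1: place 52 MB, 12 MB left
memory block 2: place 42 MB, 22 MB left
memory block 3: place 40 MB, 24 MB left
memory block 4: place 27 MB, 37 MB left
memory block 3: place 23 MB, 1 MB left
memory block 4: place 23 MB, 14 MB left
memory block 2: place 22 MB, 0 MB left
memory block 5: place 16 MB, 48 MB left
5 memory blocks × 64 MB = 320 MB; used 245 MB; unused 75 MB.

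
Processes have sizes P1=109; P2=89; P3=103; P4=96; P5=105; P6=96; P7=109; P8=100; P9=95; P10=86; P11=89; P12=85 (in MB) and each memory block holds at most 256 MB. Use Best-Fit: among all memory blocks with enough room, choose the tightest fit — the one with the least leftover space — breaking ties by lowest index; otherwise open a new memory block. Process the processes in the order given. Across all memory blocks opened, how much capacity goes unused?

374

Put P1 (109 MB) in memory block 1; 147 MB remain.
Put P2 (89 MB) in memory block 1; 58 MB remain.
Put P3 (103 MB) in memory block 2; 153 MB remain.
Put P4 (96 MB) in memory block 2; 57 MB remain.
Put P5 (105 MB) in memory block 3; 151 MB remain.
Put P6 (96 MB) in memory block 3; 55 MB remain.
Put P7 (109 MB) in memory block 4; 147 MB remain.
Put P8 (100 MB) in memory block 4; 47 MB remain.
Put P9 (95 MB) in memory block 5; 161 MB remain.
Put P10 (86 MB) in memory block 5; 75 MB remain.
Put P11 (89 MB) in memory block 6; 167 MB remain.
Put P12 (85 MB) in memory block 6; 82 MB remain.
6 memory blocks × 256 MB = 1536 MB; used 1162 MB; unused 374 MB.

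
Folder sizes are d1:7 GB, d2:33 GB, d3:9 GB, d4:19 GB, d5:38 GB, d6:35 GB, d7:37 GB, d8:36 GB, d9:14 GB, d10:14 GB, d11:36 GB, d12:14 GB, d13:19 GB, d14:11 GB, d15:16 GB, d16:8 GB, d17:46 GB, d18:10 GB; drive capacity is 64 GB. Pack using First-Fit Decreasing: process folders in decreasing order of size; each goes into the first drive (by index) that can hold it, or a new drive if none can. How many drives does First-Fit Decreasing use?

7 drives

Sorted descending: 46, 38, 37, 36, 36, 35, 33, 19, 19, 16, 14, 14, 14, 11, 10, 9, 8, 7.
drive 1: place 46 GB, 18 GB left
drive 2: place 38 GB, 26 GB left
drive 3: place 37 GB, 27 GB left
drive 4: place 36 GB, 28 GB left
drive 5: place 36 GB, 28 GB left
drive 6: place 35 GB, 29 GB left
drive 7: place 33 GB, 31 GB left
drive 2: place 19 GB, 7 GB left
drive 3: place 19 GB, 8 GB left
drive 1: place 16 GB, 2 GB left
drive 4: place 14 GB, 14 GB left
drive 4: place 14 GB, 0 GB left
drive 5: place 14 GB, 14 GB left
drive 5: place 11 GB, 3 GB left
drive 6: place 10 GB, 19 GB left
drive 6: place 9 GB, 10 GB left
drive 3: place 8 GB, 0 GB left
drive 2: place 7 GB, 0 GB left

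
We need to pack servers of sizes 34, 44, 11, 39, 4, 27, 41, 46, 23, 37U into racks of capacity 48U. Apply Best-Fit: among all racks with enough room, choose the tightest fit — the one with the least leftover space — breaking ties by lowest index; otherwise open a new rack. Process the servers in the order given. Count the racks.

8

rack 1: place 34U, 14U left
rack 2: place 44U, 4U left
rack 1: place 11U, 3U left
rack 3: place 39U, 9U left
rack 2: place 4U, 0U left
rack 4: place 27U, 21U left
rack 5: place 41U, 7U left
rack 6: place 46U, 2U left
rack 7: place 23U, 25U left
rack 8: place 37U, 11U left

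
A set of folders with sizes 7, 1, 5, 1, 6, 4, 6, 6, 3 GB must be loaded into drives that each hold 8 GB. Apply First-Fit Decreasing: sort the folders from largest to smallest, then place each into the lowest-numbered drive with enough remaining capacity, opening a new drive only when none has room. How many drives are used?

Sorted descending: 7, 6, 6, 6, 5, 4, 3, 1, 1.
Put 7 GB in drive 1; 1 GB remain.
Put 6 GB in drive 2; 2 GB remain.
Put 6 GB in drive 3; 2 GB remain.
Put 6 GB in drive 4; 2 GB remain.
Put 5 GB in drive 5; 3 GB remain.
Put 4 GB in drive 6; 4 GB remain.
Put 3 GB in drive 5; 0 GB remain.
Put 1 GB in drive 1; 0 GB remain.
Put 1 GB in drive 2; 1 GB remain.

6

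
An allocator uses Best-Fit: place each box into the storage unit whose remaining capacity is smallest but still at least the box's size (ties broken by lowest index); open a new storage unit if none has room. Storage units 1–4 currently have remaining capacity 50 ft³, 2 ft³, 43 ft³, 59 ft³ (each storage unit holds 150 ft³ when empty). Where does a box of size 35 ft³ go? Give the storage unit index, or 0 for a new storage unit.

Storage units with room: storage unit 1 (50 ft³), storage unit 3 (43 ft³), storage unit 4 (59 ft³).
Tightest fit is storage unit 3 with 43 ft³ free.

3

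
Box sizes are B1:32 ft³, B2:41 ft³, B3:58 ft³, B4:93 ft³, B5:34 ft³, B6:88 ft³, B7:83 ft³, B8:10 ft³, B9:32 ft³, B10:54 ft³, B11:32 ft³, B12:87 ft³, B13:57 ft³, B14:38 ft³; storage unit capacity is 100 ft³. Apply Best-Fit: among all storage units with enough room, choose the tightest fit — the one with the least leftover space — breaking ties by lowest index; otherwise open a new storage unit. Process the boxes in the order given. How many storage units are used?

Put B1 (32 ft³) in storage unit 1; 68 ft³ remain.
Put B2 (41 ft³) in storage unit 1; 27 ft³ remain.
Put B3 (58 ft³) in storage unit 2; 42 ft³ remain.
Put B4 (93 ft³) in storage unit 3; 7 ft³ remain.
Put B5 (34 ft³) in storage unit 2; 8 ft³ remain.
Put B6 (88 ft³) in storage unit 4; 12 ft³ remain.
Put B7 (83 ft³) in storage unit 5; 17 ft³ remain.
Put B8 (10 ft³) in storage unit 4; 2 ft³ remain.
Put B9 (32 ft³) in storage unit 6; 68 ft³ remain.
Put B10 (54 ft³) in storage unit 6; 14 ft³ remain.
Put B11 (32 ft³) in storage unit 7; 68 ft³ remain.
Put B12 (87 ft³) in storage unit 8; 13 ft³ remain.
Put B13 (57 ft³) in storage unit 7; 11 ft³ remain.
Put B14 (38 ft³) in storage unit 9; 62 ft³ remain.
Final storage units: [32,41] [58,34] [93] [88,10] [83] [32,54] [32,57] [87] [38].

9 storage units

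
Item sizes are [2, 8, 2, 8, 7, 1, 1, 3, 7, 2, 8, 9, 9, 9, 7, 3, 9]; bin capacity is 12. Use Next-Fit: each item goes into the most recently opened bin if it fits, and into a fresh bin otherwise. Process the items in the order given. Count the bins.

10

Put 2 in bin 1; 10 remain.
Put 8 in bin 1; 2 remain.
Put 2 in bin 1; 0 remain.
Put 8 in bin 2; 4 remain.
Put 7 in bin 3; 5 remain.
Put 1 in bin 3; 4 remain.
Put 1 in bin 3; 3 remain.
Put 3 in bin 3; 0 remain.
Put 7 in bin 4; 5 remain.
Put 2 in bin 4; 3 remain.
Put 8 in bin 5; 4 remain.
Put 9 in bin 6; 3 remain.
Put 9 in bin 7; 3 remain.
Put 9 in bin 8; 3 remain.
Put 7 in bin 9; 5 remain.
Put 3 in bin 9; 2 remain.
Put 9 in bin 10; 3 remain.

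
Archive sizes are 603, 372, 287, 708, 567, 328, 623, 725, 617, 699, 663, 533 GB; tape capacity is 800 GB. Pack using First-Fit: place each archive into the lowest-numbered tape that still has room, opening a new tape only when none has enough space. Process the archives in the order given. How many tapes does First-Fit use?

tape 1: place 603 GB, 197 GB left
tape 2: place 372 GB, 428 GB left
tape 2: place 287 GB, 141 GB left
tape 3: place 708 GB, 92 GB left
tape 4: place 567 GB, 233 GB left
tape 5: place 328 GB, 472 GB left
tape 6: place 623 GB, 177 GB left
tape 7: place 725 GB, 75 GB left
tape 8: place 617 GB, 183 GB left
tape 9: place 699 GB, 101 GB left
tape 10: place 663 GB, 137 GB left
tape 11: place 533 GB, 267 GB left
Final tapes: [603] [372,287] [708] [567] [328] [623] [725] [617] [699] [663] [533].

11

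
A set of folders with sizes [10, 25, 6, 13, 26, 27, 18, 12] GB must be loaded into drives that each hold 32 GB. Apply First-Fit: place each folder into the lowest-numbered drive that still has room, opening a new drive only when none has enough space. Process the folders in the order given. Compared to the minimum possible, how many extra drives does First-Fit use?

First-Fit: [10,6,13] [25] [26] [27] [18,12] → 5 drives.
Total size 137 GB; any packing needs at least ⌈137/32⌉ = 5 drives.
So 5 is already optimal.

0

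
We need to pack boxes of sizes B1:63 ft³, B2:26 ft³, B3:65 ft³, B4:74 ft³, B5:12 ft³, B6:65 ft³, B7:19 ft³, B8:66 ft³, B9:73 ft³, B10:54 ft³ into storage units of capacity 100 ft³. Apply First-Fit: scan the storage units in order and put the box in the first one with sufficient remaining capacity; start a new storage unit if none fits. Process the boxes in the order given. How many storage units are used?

7 storage units

storage unit 1: place B1 (63 ft³), 37 ft³ left
storage unit 1: place B2 (26 ft³), 11 ft³ left
storage unit 2: place B3 (65 ft³), 35 ft³ left
storage unit 3: place B4 (74 ft³), 26 ft³ left
storage unit 2: place B5 (12 ft³), 23 ft³ left
storage unit 4: place B6 (65 ft³), 35 ft³ left
storage unit 2: place B7 (19 ft³), 4 ft³ left
storage unit 5: place B8 (66 ft³), 34 ft³ left
storage unit 6: place B9 (73 ft³), 27 ft³ left
storage unit 7: place B10 (54 ft³), 46 ft³ left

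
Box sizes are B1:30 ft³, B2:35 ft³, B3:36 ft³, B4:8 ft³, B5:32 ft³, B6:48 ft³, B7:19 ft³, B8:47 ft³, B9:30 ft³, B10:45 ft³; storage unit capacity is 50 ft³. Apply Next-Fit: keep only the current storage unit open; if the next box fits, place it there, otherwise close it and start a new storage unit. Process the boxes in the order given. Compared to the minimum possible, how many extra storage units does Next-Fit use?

1

Next-Fit: [30] [35] [36,8] [32] [48] [19] [47] [30] [45] → 9 storage units.
8 boxes exceed 25 ft³ (half the capacity), and no two of those can share a storage unit, so at least 8 storage units are needed.
An optimal packing achieves that bound: [48] [47] [45] [36,8] [35] [32] [30,19] [30] → 8 storage units.
Excess: 9 − 8 = 1.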